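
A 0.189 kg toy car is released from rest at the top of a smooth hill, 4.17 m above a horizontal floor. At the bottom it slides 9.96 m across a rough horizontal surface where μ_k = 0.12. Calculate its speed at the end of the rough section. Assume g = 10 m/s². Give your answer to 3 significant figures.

Energy at the top = energy at the end + work done against friction:
mgh = ½mv² + μ_k m g d
W_f = μ_k mg d = (0.12)(0.189)(10)(9.96) = 2.259 J
½mv² = mgh − W_f = 7.8813 − 2.259 = 5.6224 J
v = √(2 × 5.6224/0.189) = 7.713 m/s

v = 7.71 m/s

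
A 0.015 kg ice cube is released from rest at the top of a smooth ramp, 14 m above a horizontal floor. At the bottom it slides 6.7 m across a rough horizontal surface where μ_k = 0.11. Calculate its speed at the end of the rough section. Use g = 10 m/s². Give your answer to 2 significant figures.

Energy at the top = energy at the end + work done against friction:
mgh = ½mv² + μ_k m g d
W_f = μ_k mg d = (0.11)(0.015)(10)(6.7) = 0.1106 J
½mv² = mgh − W_f = 2.1000 − 0.1106 = 1.9895 J
v = √(2 × 1.9895/0.015) = 16.29 m/s

v = 16 m/s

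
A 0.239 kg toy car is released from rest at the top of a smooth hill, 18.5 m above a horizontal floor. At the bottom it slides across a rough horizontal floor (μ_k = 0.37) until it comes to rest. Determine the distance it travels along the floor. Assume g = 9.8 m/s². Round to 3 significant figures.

Applying the work–energy principle:
At rest all PE has been dissipated by friction: mgh = μ_k m g d
d = h/μ_k = 18.5/0.37 = 50.00 m

d = 50.0 m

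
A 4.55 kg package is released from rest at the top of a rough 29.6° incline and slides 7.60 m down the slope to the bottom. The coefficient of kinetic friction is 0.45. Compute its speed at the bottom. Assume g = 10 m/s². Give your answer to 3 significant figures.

v = 3.95 m/s

Work–energy: mg(L sinθ) − μ_k(mg cosθ)L = ½mv²
mgh = mgL sinθ = (4.55)(10)(7.60)sin29.6° = 170.81 J
W_f = μ_k mg cosθ · L = (0.45)(4.55)(10)cos29.6°·7.60 = 135.3 J
½mv² = 170.81 − 135.3 = 35.503 J
v = √(2 × 35.503/4.55) = 3.950 m/s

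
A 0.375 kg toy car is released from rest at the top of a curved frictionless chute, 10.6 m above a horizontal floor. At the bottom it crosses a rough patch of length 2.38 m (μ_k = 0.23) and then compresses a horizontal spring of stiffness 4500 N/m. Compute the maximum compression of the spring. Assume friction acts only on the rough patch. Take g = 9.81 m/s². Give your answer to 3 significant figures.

x = 0.128 m

Initial energy: E₁ = mgh = (0.375)(9.81)(10.6) = 38.995 J
Friction removes W_f = μ_k mg d = (0.23)(0.375)(9.81)(2.38) = 2.014 J
Energy reaching the spring: E = 38.995 − 2.014 = 36.981 J
At max compression ½kx² = E ⇒ x = √(2E/k) = √(2 × 36.981/4500) = 0.1282 m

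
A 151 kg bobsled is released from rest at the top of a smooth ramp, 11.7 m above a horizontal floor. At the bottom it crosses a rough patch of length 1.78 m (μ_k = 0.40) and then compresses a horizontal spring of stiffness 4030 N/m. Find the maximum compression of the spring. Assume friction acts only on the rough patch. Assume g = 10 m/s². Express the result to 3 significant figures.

x = 2.87 m

Initial energy: E₁ = mgh = (151)(10)(11.7) = 17667 J
Friction removes W_f = μ_k mg d = (0.40)(151)(10)(1.78) = 1075 J
Energy reaching the spring: E = 17667 − 1075 = 16592 J
At max compression ½kx² = E ⇒ x = √(2E/k) = √(2 × 16592/4030) = 2.870 m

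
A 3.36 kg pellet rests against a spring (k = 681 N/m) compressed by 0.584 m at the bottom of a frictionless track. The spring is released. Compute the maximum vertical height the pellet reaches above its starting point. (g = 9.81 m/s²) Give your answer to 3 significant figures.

At maximum height the pellet is at rest, so ½kx² = mgh
h = kx²/(2mg) = (681)(0.584)²/(2 × 3.36 × 9.81) = 3.523 m

h = 3.52 m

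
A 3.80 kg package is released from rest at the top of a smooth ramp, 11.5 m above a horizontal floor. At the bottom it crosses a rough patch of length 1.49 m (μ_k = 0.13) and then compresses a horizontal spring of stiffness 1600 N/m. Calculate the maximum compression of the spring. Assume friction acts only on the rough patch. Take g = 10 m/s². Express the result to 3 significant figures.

x = 0.733 m

Initial energy: E₁ = mgh = (3.80)(10)(11.5) = 437.00 J
Friction removes W_f = μ_k mg d = (0.13)(3.80)(10)(1.49) = 7.361 J
Energy reaching the spring: E = 437.00 − 7.361 = 429.64 J
At max compression ½kx² = E ⇒ x = √(2E/k) = √(2 × 429.64/1600) = 0.7328 m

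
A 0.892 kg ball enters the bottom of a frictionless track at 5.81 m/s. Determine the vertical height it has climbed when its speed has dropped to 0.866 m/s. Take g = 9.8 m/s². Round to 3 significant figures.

Energy balance between the two points: ½mv₁² = ½mv₂² + mgh
h = (v₁² − v₂²)/(2g) = (5.81² − 0.866²)/(2 × 9.8) = 1.684 m

h = 1.68 m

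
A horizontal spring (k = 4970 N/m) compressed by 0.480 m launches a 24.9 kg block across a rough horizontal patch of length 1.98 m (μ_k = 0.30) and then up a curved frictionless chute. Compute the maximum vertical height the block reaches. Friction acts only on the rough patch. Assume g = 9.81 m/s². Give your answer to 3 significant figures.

Spring energy: E₀ = ½kx² = ½(4970)(0.480)² = 572.54 J
Friction: W_f = μ_k mg d = (0.30)(24.9)(9.81)(1.98) = 145.1 J
Energy at base of ramp: E = 572.54 − 145.1 = 427.45 J
At max height all remaining energy is PE: mgh = E ⇒ h = E/(mg) = 427.45/(24.9 × 9.81) = 1.750 m

h = 1.75 m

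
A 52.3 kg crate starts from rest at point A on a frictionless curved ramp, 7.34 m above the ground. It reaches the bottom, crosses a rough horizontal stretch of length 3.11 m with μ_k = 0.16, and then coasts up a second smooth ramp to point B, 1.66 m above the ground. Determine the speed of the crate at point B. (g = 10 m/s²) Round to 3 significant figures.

v = 10.2 m/s

Energy at A: mgh₁ = (52.3)(10)(7.34) = 3838.8 J
Friction loss: W_f = μ_k mg d = 260.2 J
At B: ½mv² + mgh₂ = mgh₁ − W_f
½mv² = 3838.8 − 260.2 − 868.18 = 2710.4 J
v = √(2 × 2710.4/52.3) = 10.18 m/s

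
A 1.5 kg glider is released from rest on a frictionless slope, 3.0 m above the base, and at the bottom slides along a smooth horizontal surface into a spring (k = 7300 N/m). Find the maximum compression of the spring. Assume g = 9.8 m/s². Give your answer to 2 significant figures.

Energy conservation (no friction) from release to max compression: mgh = ½kx²
x = √(2mgh/k) = √(2 × 1.5 × 9.8 × 3.0 / 7300) = 0.1099 m

x = 0.11 m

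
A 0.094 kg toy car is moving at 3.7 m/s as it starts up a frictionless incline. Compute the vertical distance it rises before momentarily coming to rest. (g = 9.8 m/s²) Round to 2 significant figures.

h = 0.70 m

By energy conservation, ½mv² = mgh
h = v²/(2g) = 3.7²/(2 × 9.8) = 0.6985 m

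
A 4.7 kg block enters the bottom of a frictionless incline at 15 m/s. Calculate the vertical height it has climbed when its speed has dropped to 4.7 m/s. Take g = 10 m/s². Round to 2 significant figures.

Energy balance between the two points: ½mv₁² = ½mv₂² + mgh
h = (v₁² − v₂²)/(2g) = (15² − 4.7²)/(2 × 10) = 10.15 m

h = 10 m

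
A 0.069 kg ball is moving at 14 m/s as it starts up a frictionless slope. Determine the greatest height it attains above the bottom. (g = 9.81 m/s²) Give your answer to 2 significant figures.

Setting KE at the bottom equal to PE gained: ½mv² = mgh
h = v²/(2g) = 14²/(2 × 9.81) = 9.990 m

h = 10 m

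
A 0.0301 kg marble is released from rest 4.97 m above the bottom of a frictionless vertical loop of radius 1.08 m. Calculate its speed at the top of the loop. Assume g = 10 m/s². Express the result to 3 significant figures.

Energy conservation: mgh = ½mv_top² + mg(2r)
v_top² = 2g(h − 2r) = 2(10)(4.97 − 2.160) = 56.20
v_top = 7.497 m/s

v = 7.50 m/s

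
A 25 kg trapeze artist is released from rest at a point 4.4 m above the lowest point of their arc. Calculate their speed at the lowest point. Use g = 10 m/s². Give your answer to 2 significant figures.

v = 9.4 m/s

By conservation of mechanical energy, mgh = ½mv²
v = √(2gh) = √(2 × 10 × 4.4) = √88.000 = 9.381 m/s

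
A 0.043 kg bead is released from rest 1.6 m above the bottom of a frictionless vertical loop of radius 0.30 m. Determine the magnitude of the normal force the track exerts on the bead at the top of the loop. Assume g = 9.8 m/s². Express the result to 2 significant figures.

N = 2.4 N

Energy from release to top (height 2r): mgh = ½mv_top² + mg(2r)
v_top² = 2g(h − 2r) = 2(9.8)(1.6 − 0.6000) = 19.600 m²/s²
At the top, both N and weight point toward the centre: N + mg = mv_top²/r
N = m(v_top²/r − g) = 0.043(19.600/0.30 − 9.8) = 2.388 N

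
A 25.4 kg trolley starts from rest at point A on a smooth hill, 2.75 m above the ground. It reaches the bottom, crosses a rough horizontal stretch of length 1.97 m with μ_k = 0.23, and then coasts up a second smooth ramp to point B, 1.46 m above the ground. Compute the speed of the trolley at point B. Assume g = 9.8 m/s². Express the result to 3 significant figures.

v = 4.05 m/s

Energy at A: mgh₁ = (25.4)(9.8)(2.75) = 684.53 J
Friction loss: W_f = μ_k mg d = 112.8 J
At B: ½mv² + mgh₂ = mgh₁ − W_f
½mv² = 684.53 − 112.8 − 363.42 = 208.32 J
v = √(2 × 208.32/25.4) = 4.050 m/s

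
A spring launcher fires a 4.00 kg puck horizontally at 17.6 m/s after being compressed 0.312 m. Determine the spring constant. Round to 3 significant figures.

½kx² = ½mv²
k = mv²/x² = (4.00)(17.6)²/(0.312)² = 12728 N/m

k = 12700 N/m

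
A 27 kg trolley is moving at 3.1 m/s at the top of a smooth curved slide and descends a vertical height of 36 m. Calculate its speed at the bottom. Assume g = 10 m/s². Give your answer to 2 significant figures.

Equating total energy at the two states: ½mv₀² + mgh = ½mv²
The mass cancels from both sides.
v² = v₀² + 2gh = (3.1)² + 2(10)(36) = 729.61
v = √729.61 = 27.01 m/s

v = 27 m/s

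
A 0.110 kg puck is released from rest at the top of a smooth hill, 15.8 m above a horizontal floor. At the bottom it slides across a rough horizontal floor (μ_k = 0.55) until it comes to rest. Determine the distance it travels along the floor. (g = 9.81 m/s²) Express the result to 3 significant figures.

Energy bookkeeping (friction removes W_f = μ_k N d):
At rest all PE has been dissipated by friction: mgh = μ_k m g d
d = h/μ_k = 15.8/0.55 = 28.73 m

d = 28.7 m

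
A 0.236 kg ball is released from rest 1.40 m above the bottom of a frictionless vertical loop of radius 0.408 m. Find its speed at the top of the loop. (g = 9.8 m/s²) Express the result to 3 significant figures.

Energy conservation: mgh = ½mv_top² + mg(2r)
v_top² = 2g(h − 2r) = 2(9.8)(1.40 − 0.8160) = 11.45
v_top = 3.383 m/s

v = 3.38 m/s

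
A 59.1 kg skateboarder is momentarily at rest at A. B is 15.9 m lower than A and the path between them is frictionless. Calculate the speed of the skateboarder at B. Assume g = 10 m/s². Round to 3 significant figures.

Mechanical energy is conserved (no friction): mgh = ½mv²
v = √(2gh) = √(2 × 10 × 15.9) = √318.00 = 17.83 m/s

v = 17.8 m/s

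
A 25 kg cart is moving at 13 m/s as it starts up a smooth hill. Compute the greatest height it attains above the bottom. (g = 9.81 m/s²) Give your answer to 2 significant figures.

h = 8.6 m

By energy conservation, ½mv² = mgh
h = v²/(2g) = 13²/(2 × 9.81) = 8.614 m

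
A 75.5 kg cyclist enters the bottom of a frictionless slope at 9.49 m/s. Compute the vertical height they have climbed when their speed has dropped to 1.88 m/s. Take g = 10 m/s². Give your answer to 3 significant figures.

h = 4.33 m

Conservation of energy: ½mv₁² = ½mv₂² + mgh
h = (v₁² − v₂²)/(2g) = (9.49² − 1.88²)/(2 × 10) = 4.326 m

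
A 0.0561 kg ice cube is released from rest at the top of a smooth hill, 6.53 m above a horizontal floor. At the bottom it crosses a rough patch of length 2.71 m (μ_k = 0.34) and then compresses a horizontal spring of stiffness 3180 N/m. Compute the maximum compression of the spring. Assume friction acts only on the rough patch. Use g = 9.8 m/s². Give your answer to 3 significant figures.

x = 0.0440 m

Initial energy: E₁ = mgh = (0.0561)(9.8)(6.53) = 3.5901 J
Friction removes W_f = μ_k mg d = (0.34)(0.0561)(9.8)(2.71) = 0.5066 J
Energy reaching the spring: E = 3.5901 − 0.5066 = 3.0835 J
At max compression ½kx² = E ⇒ x = √(2E/k) = √(2 × 3.0835/3180) = 0.04404 m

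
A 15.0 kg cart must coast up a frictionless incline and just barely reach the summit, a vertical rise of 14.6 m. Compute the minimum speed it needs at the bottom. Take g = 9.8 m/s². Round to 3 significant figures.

At the top it is momentarily at rest, so all KE converts to PE: ½mv² = mgh
v = √(2gh) = √(2 × 9.8 × 14.6) = 16.92 m/s

v = 16.9 m/s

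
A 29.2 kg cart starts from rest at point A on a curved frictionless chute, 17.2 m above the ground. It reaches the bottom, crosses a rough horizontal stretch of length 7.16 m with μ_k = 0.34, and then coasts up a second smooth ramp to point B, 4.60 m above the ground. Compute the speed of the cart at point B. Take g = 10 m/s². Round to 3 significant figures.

v = 14.3 m/s

Energy at A: mgh₁ = (29.2)(10)(17.2) = 5022.4 J
Friction loss: W_f = μ_k mg d = 710.8 J
At B: ½mv² + mgh₂ = mgh₁ − W_f
½mv² = 5022.4 − 710.8 − 1343.2 = 2968.4 J
v = √(2 × 2968.4/29.2) = 14.26 m/s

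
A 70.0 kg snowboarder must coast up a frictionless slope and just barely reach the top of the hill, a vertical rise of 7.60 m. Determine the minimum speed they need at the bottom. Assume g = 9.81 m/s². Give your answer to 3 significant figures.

At the top they are momentarily at rest, so all KE converts to PE: ½mv² = mgh
v = √(2gh) = √(2 × 9.81 × 7.60) = 12.21 m/s

v = 12.2 m/s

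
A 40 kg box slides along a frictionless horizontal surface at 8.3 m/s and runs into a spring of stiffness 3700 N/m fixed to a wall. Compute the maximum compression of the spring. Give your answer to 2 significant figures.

Conservation of energy between contact and max compression: ½mv² = ½kx²
x = v√(m/k) = 8.3 × √(40/3700) = 0.8630 m

x = 0.86 m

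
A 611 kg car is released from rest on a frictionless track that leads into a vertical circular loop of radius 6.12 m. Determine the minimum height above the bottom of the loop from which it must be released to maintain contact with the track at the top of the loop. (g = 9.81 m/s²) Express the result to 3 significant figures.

h = 15.3 m

At the top, for minimum speed gravity alone supplies the centripetal force: mg = mv_top²/r ⇒ v_top² = gr = 60.04 m²/s²
Energy conservation from release height h to the top (height 2r): mgh = ½mv_top² + mg(2r)
h = v_top²/(2g) + 2r = r/2 + 2r = 5r/2 = 15.30 m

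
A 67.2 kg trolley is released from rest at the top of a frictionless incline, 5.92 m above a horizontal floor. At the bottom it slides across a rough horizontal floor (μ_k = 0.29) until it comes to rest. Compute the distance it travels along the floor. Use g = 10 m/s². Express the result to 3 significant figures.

d = 20.4 m

Energy bookkeeping (friction removes W_f = μ_k N d):
At rest all PE has been dissipated by friction: mgh = μ_k m g d
d = h/μ_k = 5.92/0.29 = 20.41 m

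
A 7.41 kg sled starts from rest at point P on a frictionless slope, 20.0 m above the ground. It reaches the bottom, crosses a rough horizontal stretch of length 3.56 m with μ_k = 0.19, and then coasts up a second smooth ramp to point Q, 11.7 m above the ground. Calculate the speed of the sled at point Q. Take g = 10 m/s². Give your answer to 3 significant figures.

v = 12.3 m/s

Energy at P: mgh₁ = (7.41)(10)(20.0) = 1482.0 J
Friction loss: W_f = μ_k mg d = 50.12 J
At Q: ½mv² + mgh₂ = mgh₁ − W_f
½mv² = 1482.0 − 50.12 − 866.97 = 564.91 J
v = √(2 × 564.91/7.41) = 12.35 m/s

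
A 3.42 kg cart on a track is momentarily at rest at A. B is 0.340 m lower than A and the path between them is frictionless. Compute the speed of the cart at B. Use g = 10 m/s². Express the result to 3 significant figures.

v = 2.61 m/s

Energy conservation between the two points: mgh = ½mv²
v = √(2gh) = √(2 × 10 × 0.340) = √6.8000 = 2.608 m/s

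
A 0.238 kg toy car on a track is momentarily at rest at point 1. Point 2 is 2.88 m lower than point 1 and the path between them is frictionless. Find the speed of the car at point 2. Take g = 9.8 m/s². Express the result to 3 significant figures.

v = 7.51 m/s

Mechanical energy is conserved (no friction): mgh = ½mv²
v = √(2gh) = √(2 × 9.8 × 2.88) = √56.448 = 7.513 m/s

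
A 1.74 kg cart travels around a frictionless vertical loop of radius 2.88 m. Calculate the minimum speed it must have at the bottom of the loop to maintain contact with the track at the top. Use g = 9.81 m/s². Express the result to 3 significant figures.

v = 11.9 m/s

At the top: mg = mv_top²/r ⇒ v_top² = gr = 28.25 m²/s²
Energy from bottom to top (height 2r): ½mv_bot² = ½mv_top² + mg(2r)
v_bot² = gr + 4gr = 5gr = 141.3
v_bot = √(5gr) = 11.89 m/s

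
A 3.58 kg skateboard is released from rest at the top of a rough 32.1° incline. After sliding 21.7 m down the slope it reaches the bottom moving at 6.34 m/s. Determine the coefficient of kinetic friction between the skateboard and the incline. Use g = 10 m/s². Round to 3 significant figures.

The energy dissipated by friction is the PE lost minus the KE gained:
mgL sinθ = 412.82 J; ½mv² = 71.950 J
W_f = 412.82 − 71.950 = 340.9 J
μ_k = W_f/(mg cosθ · L) = 340.9/(30.33 × 21.7) = 0.5180

μ_k = 0.518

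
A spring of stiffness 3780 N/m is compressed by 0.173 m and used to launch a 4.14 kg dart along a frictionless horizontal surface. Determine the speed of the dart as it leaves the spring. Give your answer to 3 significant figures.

v = 5.23 m/s

Spring PE converts entirely to kinetic energy: ½kx² = ½mv²
v = x√(k/m) = 0.173 × √(3780/4.14) = 5.227 m/s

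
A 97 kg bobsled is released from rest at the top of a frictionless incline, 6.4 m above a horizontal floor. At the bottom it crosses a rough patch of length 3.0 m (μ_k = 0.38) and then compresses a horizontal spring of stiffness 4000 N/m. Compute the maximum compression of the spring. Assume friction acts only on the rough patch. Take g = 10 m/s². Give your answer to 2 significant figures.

Initial energy: E₁ = mgh = (97)(10)(6.4) = 6208.0 J
Friction removes W_f = μ_k mg d = (0.38)(97)(10)(3.0) = 1106 J
Energy reaching the spring: E = 6208.0 − 1106 = 5102.2 J
At max compression ½kx² = E ⇒ x = √(2E/k) = √(2 × 5102.2/4000) = 1.597 m

x = 1.6 m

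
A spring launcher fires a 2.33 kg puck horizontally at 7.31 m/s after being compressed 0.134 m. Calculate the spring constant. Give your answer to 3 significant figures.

Spring PE at full compression equals KE at release: ½kx² = ½mv²
k = mv²/x² = (2.33)(7.31)²/(0.134)² = 6934 N/m

k = 6930 N/m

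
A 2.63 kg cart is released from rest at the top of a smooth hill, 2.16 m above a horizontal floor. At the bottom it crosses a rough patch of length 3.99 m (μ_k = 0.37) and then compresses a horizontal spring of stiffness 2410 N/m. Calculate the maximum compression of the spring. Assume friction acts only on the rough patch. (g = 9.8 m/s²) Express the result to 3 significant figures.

x = 0.121 m

Initial energy: E₁ = mgh = (2.63)(9.8)(2.16) = 55.672 J
Friction removes W_f = μ_k mg d = (0.37)(2.63)(9.8)(3.99) = 38.05 J
Energy reaching the spring: E = 55.672 − 38.05 = 17.622 J
At max compression ½kx² = E ⇒ x = √(2E/k) = √(2 × 17.622/2410) = 0.1209 m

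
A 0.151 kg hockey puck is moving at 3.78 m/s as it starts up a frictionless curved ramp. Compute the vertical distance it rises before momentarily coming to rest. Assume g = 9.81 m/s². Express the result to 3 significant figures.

h = 0.728 m

Setting KE at the bottom equal to PE gained: ½mv² = mgh
h = v²/(2g) = 3.78²/(2 × 9.81) = 0.7283 m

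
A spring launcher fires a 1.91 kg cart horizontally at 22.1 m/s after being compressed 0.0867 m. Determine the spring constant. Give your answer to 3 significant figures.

½kx² = ½mv²
k = mv²/x² = (1.91)(22.1)²/(0.0867)² = 124102 N/m

k = 124000 N/m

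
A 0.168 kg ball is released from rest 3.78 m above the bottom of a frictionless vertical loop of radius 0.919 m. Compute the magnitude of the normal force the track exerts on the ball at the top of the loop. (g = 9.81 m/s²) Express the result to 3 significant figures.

Energy from release to top (height 2r): mgh = ½mv_top² + mg(2r)
v_top² = 2g(h − 2r) = 2(9.81)(3.78 − 1.838) = 38.102 m²/s²
At the top, both N and weight point toward the centre: N + mg = mv_top²/r
N = m(v_top²/r − g) = 0.168(38.102/0.919 − 9.81) = 5.317 N

N = 5.32 N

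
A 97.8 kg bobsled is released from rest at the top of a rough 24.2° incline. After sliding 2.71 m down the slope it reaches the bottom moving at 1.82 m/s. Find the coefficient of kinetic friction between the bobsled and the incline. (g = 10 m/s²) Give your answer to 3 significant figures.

Energy balance down the incline: mg L sinθ − ½mv² = μ_k (mg cosθ) L
mgL sinθ = 1086.5 J; ½mv² = 161.98 J
W_f = 1086.5 − 161.98 = 924.5 J
μ_k = W_f/(mg cosθ · L) = 924.5/(892.1 × 2.71) = 0.3824

μ_k = 0.382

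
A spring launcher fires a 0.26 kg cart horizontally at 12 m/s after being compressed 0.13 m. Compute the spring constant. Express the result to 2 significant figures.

k = 2200 N/m

Spring PE at full compression equals KE at release: ½kx² = ½mv²
k = mv²/x² = (0.26)(12)²/(0.13)² = 2215 N/m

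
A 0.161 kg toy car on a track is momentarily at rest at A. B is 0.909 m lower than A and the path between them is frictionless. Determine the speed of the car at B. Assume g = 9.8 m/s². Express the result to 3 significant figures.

v = 4.22 m/s

By conservation of mechanical energy, mgh = ½mv²
The mass cancels from both sides.
v = √(2gh) = √(2 × 9.8 × 0.909) = √17.816 = 4.221 m/s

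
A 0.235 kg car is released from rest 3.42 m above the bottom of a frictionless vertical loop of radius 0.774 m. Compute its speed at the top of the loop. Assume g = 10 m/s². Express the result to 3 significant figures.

Energy conservation: mgh = ½mv_top² + mg(2r)
v_top² = 2g(h − 2r) = 2(10)(3.42 − 1.548) = 37.44
v_top = 6.119 m/s

v = 6.12 m/s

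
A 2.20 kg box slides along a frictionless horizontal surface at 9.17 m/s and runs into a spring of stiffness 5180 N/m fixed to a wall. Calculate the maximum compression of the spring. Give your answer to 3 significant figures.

All KE is stored as spring PE at maximum compression: ½mv² = ½kx²
x = v√(m/k) = 9.17 × √(2.20/5180) = 0.1890 m

x = 0.189 m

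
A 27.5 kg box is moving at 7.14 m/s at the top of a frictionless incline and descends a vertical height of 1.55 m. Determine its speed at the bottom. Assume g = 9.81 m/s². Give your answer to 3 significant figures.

v = 9.02 m/s

Equating total energy at the two states: ½mv₀² + mgh = ½mv²
The mass cancels from both sides.
v² = v₀² + 2gh = (7.14)² + 2(9.81)(1.55) = 81.391
v = √81.391 = 9.022 m/s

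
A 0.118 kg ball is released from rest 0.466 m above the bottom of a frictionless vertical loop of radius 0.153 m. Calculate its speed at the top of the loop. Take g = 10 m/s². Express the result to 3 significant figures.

v = 1.79 m/s

Energy conservation: mgh = ½mv_top² + mg(2r)
v_top² = 2g(h − 2r) = 2(10)(0.466 − 0.3060) = 3.200
v_top = 1.789 m/s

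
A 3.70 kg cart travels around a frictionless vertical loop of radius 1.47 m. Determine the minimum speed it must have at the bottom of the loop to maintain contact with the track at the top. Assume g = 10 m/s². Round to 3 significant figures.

v = 8.57 m/s

At the top: mg = mv_top²/r ⇒ v_top² = gr = 14.70 m²/s²
Energy from bottom to top (height 2r): ½mv_bot² = ½mv_top² + mg(2r)
v_bot² = gr + 4gr = 5gr = 73.50
v_bot = √(5gr) = 8.573 m/s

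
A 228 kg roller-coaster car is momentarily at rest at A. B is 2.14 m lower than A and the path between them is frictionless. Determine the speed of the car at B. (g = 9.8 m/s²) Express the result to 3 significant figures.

v = 6.48 m/s

Equating total energy at the two states: mgh = ½mv²
v = √(2gh) = √(2 × 9.8 × 2.14) = √41.944 = 6.476 m/s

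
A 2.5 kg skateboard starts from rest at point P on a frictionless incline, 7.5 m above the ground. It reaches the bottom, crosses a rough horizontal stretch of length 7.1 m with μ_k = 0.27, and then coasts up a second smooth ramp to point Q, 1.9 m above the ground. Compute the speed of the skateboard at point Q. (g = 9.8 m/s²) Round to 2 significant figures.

Energy at P: mgh₁ = (2.5)(9.8)(7.5) = 183.75 J
Friction loss: W_f = μ_k mg d = 46.97 J
At Q: ½mv² + mgh₂ = mgh₁ − W_f
½mv² = 183.75 − 46.97 − 46.550 = 90.234 J
v = √(2 × 90.234/2.5) = 8.496 m/s

v = 8.5 m/s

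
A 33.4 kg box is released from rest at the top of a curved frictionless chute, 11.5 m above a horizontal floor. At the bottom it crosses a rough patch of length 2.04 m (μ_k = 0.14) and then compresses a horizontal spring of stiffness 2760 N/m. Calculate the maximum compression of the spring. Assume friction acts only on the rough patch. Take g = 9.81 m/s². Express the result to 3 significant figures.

x = 1.63 m

Initial energy: E₁ = mgh = (33.4)(9.81)(11.5) = 3768.0 J
Friction removes W_f = μ_k mg d = (0.14)(33.4)(9.81)(2.04) = 93.58 J
Energy reaching the spring: E = 3768.0 − 93.58 = 3674.4 J
At max compression ½kx² = E ⇒ x = √(2E/k) = √(2 × 3674.4/2760) = 1.632 m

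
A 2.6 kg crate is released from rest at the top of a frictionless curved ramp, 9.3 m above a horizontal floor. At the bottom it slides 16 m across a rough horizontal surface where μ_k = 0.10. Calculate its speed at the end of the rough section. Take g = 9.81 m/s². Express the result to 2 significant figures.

v = 12 m/s

Applying the work–energy principle:
mgh = ½mv² + μ_k m g d
W_f = μ_k mg d = (0.10)(2.6)(9.81)(16) = 40.81 J
½mv² = mgh − W_f = 237.21 − 40.81 = 196.40 J
v = √(2 × 196.40/2.6) = 12.29 m/s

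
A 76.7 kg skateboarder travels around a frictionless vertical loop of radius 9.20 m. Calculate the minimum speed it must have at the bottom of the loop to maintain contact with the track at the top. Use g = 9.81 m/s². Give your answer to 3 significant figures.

At the top: mg = mv_top²/r ⇒ v_top² = gr = 90.25 m²/s²
Energy from bottom to top (height 2r): ½mv_bot² = ½mv_top² + mg(2r)
v_bot² = gr + 4gr = 5gr = 451.3
v_bot = √(5gr) = 21.24 m/s

v = 21.2 m/s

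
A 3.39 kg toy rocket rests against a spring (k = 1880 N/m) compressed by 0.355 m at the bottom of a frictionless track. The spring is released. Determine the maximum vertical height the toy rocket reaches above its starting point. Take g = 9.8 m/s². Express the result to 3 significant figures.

h = 3.57 m

Energy conservation from release to the highest point: ½kx² = mgh
h = kx²/(2mg) = (1880)(0.355)²/(2 × 3.39 × 9.8) = 3.566 m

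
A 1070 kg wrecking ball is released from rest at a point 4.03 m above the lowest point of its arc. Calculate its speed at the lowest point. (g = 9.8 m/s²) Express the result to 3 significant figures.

Equating total energy at the two states: mgh = ½mv²
v = √(2gh) = √(2 × 9.8 × 4.03) = √78.988 = 8.888 m/s

v = 8.89 m/s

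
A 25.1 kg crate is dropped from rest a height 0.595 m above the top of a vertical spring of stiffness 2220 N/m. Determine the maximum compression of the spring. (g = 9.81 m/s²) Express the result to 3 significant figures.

x = 0.491 m

Take the reference level at the top of the uncompressed spring. At max compression the crate has fallen H + x and is momentarily at rest:
mg(H + x) = ½kx²
½(2220)x² − (25.1)(9.81)x − (25.1)(9.81)(0.595) = 0
1110x² − 246.2x − 146.5 = 0
x = [246.2 + √(60630 + 650493)]/(2 × 1110) = 0.4908 m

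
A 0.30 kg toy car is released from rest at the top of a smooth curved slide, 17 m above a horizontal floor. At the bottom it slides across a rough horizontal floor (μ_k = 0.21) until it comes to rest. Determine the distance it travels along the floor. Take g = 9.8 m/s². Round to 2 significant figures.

Applying the work–energy principle:
At rest all PE has been dissipated by friction: mgh = μ_k m g d
d = h/μ_k = 17/0.21 = 80.95 m

d = 81 m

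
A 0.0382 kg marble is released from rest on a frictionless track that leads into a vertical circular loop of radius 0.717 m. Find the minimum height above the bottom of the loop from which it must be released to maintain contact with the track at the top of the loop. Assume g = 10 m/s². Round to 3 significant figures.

At the top, for minimum speed gravity alone supplies the centripetal force: mg = mv_top²/r ⇒ v_top² = gr = 7.170 m²/s²
Energy conservation from release height h to the top (height 2r): mgh = ½mv_top² + mg(2r)
h = v_top²/(2g) + 2r = r/2 + 2r = 5r/2 = 1.792 m

h = 1.79 m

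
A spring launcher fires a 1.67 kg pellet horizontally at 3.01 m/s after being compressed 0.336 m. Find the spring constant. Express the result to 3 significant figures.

k = 134 N/m

½kx² = ½mv²
k = mv²/x² = (1.67)(3.01)²/(0.336)² = 134.0 N/m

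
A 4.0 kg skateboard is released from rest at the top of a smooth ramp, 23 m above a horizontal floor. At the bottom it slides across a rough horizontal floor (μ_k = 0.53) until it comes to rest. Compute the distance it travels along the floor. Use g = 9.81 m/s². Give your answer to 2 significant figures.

Energy at the top = energy at the end + work done against friction:
At rest all PE has been dissipated by friction: mgh = μ_k m g d
d = h/μ_k = 23/0.53 = 43.40 m

d = 43 m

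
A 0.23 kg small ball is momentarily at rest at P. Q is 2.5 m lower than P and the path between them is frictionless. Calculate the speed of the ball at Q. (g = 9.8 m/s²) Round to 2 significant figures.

v = 7.0 m/s

Mechanical energy is conserved (no friction): mgh = ½mv²
v = √(2gh) = √(2 × 9.8 × 2.5) = √49.000 = 7.000 m/s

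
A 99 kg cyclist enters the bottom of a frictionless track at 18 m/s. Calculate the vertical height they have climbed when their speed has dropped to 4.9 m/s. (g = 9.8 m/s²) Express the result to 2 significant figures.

Energy balance between the two points: ½mv₁² = ½mv₂² + mgh
h = (v₁² − v₂²)/(2g) = (18² − 4.9²)/(2 × 9.8) = 15.31 m

h = 15 m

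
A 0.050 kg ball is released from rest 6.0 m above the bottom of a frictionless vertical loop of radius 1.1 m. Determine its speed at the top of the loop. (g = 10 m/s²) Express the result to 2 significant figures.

Energy conservation: mgh = ½mv_top² + mg(2r)
v_top² = 2g(h − 2r) = 2(10)(6.0 − 2.200) = 76.00
v_top = 8.718 m/s

v = 8.7 m/s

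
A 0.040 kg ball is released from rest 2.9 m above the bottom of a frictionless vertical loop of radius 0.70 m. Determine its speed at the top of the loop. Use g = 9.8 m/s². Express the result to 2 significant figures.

v = 5.4 m/s

Energy conservation: mgh = ½mv_top² + mg(2r)
v_top² = 2g(h − 2r) = 2(9.8)(2.9 − 1.400) = 29.40
v_top = 5.422 m/s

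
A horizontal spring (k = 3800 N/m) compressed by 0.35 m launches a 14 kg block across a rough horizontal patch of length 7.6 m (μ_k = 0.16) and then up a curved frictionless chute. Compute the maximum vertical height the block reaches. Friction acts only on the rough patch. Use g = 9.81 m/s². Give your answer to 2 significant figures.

h = 0.48 m

Spring energy: E₀ = ½kx² = ½(3800)(0.35)² = 232.75 J
Friction: W_f = μ_k mg d = (0.16)(14)(9.81)(7.6) = 167.0 J
Energy at base of ramp: E = 232.75 − 167.0 = 65.745 J
At max height all remaining energy is PE: mgh = E ⇒ h = E/(mg) = 65.745/(14 × 9.81) = 0.4787 m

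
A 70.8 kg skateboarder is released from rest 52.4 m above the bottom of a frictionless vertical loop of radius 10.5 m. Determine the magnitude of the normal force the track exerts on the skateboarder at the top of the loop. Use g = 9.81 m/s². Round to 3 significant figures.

N = 3460 N

Energy from release to top (height 2r): mgh = ½mv_top² + mg(2r)
v_top² = 2g(h − 2r) = 2(9.81)(52.4 − 21.00) = 616.07 m²/s²
At the top, both N and weight point toward the centre: N + mg = mv_top²/r
N = m(v_top²/r − g) = 70.8(616.07/10.5 − 9.81) = 3460 N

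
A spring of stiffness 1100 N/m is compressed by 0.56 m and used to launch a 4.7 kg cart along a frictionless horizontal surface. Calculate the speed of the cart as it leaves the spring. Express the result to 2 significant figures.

The cart leaves the spring when the spring is at natural length, so ½kx² = ½mv²
v = x√(k/m) = 0.56 × √(1100/4.7) = 8.567 m/s

v = 8.6 m/s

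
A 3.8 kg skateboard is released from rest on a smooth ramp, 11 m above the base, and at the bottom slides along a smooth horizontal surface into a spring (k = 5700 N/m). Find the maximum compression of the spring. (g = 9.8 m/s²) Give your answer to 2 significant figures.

x = 0.38 m

Gravitational PE at the top equals spring PE at max compression: mgh = ½kx²
x = √(2mgh/k) = √(2 × 3.8 × 9.8 × 11 / 5700) = 0.3791 m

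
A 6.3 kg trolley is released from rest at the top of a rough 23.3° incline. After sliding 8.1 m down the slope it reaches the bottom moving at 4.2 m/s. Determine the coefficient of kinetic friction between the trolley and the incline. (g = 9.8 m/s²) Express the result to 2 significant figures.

μ_k = 0.31

Energy balance down the incline: mg L sinθ − ½mv² = μ_k (mg cosθ) L
mgL sinθ = 197.81 J; ½mv² = 55.566 J
W_f = 197.81 − 55.566 = 142.2 J
μ_k = W_f/(mg cosθ · L) = 142.2/(56.70 × 8.1) = 0.3097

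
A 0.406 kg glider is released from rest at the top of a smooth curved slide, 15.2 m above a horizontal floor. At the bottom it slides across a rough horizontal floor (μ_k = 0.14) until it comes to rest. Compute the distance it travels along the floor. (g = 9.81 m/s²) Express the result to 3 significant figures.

d = 109 m

Energy at the top = energy at the end + work done against friction:
At rest all PE has been dissipated by friction: mgh = μ_k m g d
d = h/μ_k = 15.2/0.14 = 108.6 m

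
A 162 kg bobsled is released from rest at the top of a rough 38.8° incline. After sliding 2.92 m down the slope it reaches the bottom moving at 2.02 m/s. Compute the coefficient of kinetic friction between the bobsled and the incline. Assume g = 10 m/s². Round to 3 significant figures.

μ_k = 0.714

The energy dissipated by friction is the PE lost minus the KE gained:
mgL sinθ = 2964.1 J; ½mv² = 330.51 J
W_f = 2964.1 − 330.51 = 2634 J
μ_k = W_f/(mg cosθ · L) = 2634/(1263 × 2.92) = 0.7144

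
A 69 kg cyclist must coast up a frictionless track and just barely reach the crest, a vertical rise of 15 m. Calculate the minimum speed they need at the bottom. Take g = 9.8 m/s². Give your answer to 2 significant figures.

At the top they are momentarily at rest, so all KE converts to PE: ½mv² = mgh
v = √(2gh) = √(2 × 9.8 × 15) = 17.15 m/s

v = 17 m/s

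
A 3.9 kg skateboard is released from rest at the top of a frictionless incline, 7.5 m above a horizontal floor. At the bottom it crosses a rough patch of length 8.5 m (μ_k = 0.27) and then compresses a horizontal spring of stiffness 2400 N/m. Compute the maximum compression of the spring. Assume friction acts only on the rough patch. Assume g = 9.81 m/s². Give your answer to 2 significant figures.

Initial energy: E₁ = mgh = (3.9)(9.81)(7.5) = 286.94 J
Friction removes W_f = μ_k mg d = (0.27)(3.9)(9.81)(8.5) = 87.80 J
Energy reaching the spring: E = 286.94 − 87.80 = 199.14 J
At max compression ½kx² = E ⇒ x = √(2E/k) = √(2 × 199.14/2400) = 0.4074 m

x = 0.41 m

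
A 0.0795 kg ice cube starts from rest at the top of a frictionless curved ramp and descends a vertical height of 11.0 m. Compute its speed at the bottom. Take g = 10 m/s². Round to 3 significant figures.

Equating total energy at the two states: mgh = ½mv²
v = √(2gh) = √(2 × 10 × 11.0) = √220.00 = 14.83 m/s

v = 14.8 m/s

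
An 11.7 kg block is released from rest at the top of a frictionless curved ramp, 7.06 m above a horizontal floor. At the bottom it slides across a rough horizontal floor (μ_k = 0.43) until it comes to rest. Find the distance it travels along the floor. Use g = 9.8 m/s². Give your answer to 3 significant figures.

Energy bookkeeping (friction removes W_f = μ_k N d):
At rest all PE has been dissipated by friction: mgh = μ_k m g d
d = h/μ_k = 7.06/0.43 = 16.42 m

d = 16.4 m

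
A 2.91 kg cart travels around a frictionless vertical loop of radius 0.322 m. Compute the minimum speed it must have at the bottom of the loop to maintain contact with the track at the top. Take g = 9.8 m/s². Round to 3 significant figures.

At the top: mg = mv_top²/r ⇒ v_top² = gr = 3.156 m²/s²
Energy from bottom to top (height 2r): ½mv_bot² = ½mv_top² + mg(2r)
v_bot² = gr + 4gr = 5gr = 15.78
v_bot = √(5gr) = 3.972 m/s

v = 3.97 m/s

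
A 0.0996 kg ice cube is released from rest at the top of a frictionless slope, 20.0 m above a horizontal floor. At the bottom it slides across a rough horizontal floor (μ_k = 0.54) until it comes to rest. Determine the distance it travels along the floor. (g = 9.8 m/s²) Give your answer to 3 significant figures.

Energy at the top = energy at the end + work done against friction:
At rest all PE has been dissipated by friction: mgh = μ_k m g d
d = h/μ_k = 20.0/0.54 = 37.04 m

d = 37.0 m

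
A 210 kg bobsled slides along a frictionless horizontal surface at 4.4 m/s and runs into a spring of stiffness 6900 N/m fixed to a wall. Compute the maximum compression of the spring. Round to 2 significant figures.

At max compression the bobsled is momentarily at rest: ½mv² = ½kx²
x = v√(m/k) = 4.4 × √(210/6900) = 0.7676 m

x = 0.77 m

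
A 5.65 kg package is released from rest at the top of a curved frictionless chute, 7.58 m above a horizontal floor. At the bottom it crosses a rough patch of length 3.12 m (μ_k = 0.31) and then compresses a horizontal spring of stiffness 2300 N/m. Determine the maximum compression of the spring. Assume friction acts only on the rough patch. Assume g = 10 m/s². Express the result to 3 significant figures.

Initial energy: E₁ = mgh = (5.65)(10)(7.58) = 428.27 J
Friction removes W_f = μ_k mg d = (0.31)(5.65)(10)(3.12) = 54.65 J
Energy reaching the spring: E = 428.27 − 54.65 = 373.62 J
At max compression ½kx² = E ⇒ x = √(2E/k) = √(2 × 373.62/2300) = 0.5700 m

x = 0.570 m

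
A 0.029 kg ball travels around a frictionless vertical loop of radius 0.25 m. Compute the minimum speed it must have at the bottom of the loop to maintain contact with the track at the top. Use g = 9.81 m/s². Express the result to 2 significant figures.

v = 3.5 m/s

At the top: mg = mv_top²/r ⇒ v_top² = gr = 2.453 m²/s²
Energy from bottom to top (height 2r): ½mv_bot² = ½mv_top² + mg(2r)
v_bot² = gr + 4gr = 5gr = 12.26
v_bot = √(5gr) = 3.502 m/s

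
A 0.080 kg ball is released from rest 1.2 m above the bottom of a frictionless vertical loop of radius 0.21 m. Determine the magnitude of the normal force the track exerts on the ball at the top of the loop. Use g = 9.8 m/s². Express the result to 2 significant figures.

Energy from release to top (height 2r): mgh = ½mv_top² + mg(2r)
v_top² = 2g(h − 2r) = 2(9.8)(1.2 − 0.4200) = 15.288 m²/s²
At the top, both N and weight point toward the centre: N + mg = mv_top²/r
N = m(v_top²/r − g) = 0.080(15.288/0.21 − 9.8) = 5.040 N

N = 5.0 N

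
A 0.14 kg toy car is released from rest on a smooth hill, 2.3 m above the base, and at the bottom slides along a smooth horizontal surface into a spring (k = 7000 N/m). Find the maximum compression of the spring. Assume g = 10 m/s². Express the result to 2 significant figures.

At max compression the car is momentarily at rest: mgh = ½kx²
x = √(2mgh/k) = √(2 × 0.14 × 10 × 2.3 / 7000) = 0.03033 m

x = 0.030 m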